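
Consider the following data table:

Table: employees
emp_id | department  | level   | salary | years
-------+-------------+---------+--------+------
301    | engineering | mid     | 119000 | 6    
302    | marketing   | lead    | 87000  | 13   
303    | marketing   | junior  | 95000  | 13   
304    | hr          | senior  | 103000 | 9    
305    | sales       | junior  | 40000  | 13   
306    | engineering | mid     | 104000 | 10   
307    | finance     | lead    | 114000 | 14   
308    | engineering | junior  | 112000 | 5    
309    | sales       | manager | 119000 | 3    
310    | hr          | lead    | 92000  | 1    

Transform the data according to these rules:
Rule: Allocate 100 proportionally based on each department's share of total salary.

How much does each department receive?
engineering: 34.01, finance: 11.57, hr: 19.8, marketing: 18.48, sales: 16.14

Step 1: Calculate total salary = 985000
Step 2: Calculate each department's proportion:
  engineering: 335000/985000 = 34.01% → 34.01
  finance: 114000/985000 = 11.57% → 11.57
  hr: 195000/985000 = 19.80% → 19.8
  marketing: 182000/985000 = 18.48% → 18.48
  sales: 159000/985000 = 16.14% → 16.14
Step 3: Verify: sum of allocations ≈ 100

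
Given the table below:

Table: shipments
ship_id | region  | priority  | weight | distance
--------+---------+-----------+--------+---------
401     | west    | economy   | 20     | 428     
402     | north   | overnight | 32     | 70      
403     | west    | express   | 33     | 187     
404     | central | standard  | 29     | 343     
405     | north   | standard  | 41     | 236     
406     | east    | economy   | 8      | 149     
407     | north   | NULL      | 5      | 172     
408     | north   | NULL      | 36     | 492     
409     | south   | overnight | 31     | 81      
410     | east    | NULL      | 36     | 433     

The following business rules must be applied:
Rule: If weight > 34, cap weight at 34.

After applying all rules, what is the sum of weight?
260

Step 1: 3 records have weight > 34
Step 2: These records originally summed to 113
Step 3: After capping: 3 × 34 = 102
Step 4: Unaffected records sum: 158
Step 5: Final sum = 102 + 158 = 260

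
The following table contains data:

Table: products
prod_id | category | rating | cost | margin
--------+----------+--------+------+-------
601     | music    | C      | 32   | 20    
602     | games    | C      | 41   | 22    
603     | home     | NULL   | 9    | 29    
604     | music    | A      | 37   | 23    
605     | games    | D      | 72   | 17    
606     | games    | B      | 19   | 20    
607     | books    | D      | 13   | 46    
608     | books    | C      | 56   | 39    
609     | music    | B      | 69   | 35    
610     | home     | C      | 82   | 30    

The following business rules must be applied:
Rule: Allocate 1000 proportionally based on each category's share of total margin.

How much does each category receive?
books: 302.49, games: 209.96, home: 209.96, music: 277.58

Step 1: Calculate total margin = 281
Step 2: Calculate each category's proportion:
  books: 85/281 = 30.25% → 302.49
  games: 59/281 = 21.00% → 209.96
  home: 59/281 = 21.00% → 209.96
  music: 78/281 = 27.76% → 277.58
Step 3: Verify: sum of allocations ≈ 1000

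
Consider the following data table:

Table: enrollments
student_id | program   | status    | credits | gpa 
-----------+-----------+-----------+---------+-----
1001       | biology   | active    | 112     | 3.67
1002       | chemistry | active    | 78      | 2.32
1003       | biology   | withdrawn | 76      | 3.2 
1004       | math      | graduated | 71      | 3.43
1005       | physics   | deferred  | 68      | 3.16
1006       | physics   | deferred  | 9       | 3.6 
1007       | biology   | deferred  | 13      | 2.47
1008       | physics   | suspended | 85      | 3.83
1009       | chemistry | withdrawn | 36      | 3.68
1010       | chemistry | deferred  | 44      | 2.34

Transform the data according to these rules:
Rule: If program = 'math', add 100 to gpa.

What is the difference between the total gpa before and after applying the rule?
100.0

Step 1: Original sum of gpa = 31.7
Step 2: 1 records have program = 'math'
Step 3: Each affected record changes by 100
Step 4: Total change = 1 × 100 = 100
Step 5: New sum = 31.7 + 100 = 131.7
Step 6: Difference = |131.7 - 31.7| = 100.0
        (Sum increased by 100.0)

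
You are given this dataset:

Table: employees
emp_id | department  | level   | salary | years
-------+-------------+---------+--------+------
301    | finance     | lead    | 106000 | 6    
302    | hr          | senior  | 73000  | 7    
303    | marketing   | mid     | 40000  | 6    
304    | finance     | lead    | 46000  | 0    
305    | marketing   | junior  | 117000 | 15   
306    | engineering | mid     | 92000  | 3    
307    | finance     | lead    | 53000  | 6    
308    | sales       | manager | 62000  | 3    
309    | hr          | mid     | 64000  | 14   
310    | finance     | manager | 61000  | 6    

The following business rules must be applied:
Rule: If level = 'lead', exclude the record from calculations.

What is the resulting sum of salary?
509000

Step 1: Identify records where level = 'lead'
Step 2: The excluded records sum to 205000
Step 3: Original total salary = 714000
Step 4: Remaining total = 714000 - 205000 = 509000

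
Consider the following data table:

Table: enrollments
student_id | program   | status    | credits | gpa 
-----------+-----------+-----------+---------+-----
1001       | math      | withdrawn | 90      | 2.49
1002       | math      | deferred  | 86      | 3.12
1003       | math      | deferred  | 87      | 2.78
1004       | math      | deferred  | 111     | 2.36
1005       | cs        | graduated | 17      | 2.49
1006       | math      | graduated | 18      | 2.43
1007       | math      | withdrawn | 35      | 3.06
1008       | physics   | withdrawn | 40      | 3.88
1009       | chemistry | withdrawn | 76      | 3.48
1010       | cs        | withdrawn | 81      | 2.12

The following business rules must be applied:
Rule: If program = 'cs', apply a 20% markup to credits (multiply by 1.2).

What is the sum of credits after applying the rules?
660.6

Step 1: Records with program = 'cs' have total credits = 98
Step 2: Apply multiplier: 98 × 1.2 = 117.6
Step 3: Other records total: 543
Step 4: Final sum = 117.6 + 543 = 660.6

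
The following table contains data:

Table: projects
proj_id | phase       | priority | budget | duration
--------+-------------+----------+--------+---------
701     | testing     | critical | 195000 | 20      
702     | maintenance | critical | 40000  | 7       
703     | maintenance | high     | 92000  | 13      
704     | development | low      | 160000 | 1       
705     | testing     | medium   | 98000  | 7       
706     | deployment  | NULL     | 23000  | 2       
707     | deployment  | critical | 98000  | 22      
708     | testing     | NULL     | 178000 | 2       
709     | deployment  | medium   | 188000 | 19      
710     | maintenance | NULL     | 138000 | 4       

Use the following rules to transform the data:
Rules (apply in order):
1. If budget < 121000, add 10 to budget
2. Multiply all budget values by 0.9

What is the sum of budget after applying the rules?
1089045.0

Step 1: Apply Rule 1 - Add 10 to records with budget < 121000
  - 5 records affected: 351000 + (5 × 10) = 351050
  - Unaffected records: 859000
  - Sum after Rule 1: 1210050
Step 2: Apply Rule 2 - Multiply all by 0.9
  - 1210050 × 0.9 = 1089045.0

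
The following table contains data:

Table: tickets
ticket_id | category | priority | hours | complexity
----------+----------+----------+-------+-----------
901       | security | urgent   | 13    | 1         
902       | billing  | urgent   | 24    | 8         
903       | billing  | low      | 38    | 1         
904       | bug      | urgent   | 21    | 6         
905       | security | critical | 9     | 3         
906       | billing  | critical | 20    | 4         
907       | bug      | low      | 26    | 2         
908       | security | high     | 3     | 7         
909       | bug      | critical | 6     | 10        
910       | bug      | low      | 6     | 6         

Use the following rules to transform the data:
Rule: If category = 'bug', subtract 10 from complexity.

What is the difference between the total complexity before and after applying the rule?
40

Step 1: Original sum of complexity = 48
Step 2: 4 records have category = 'bug'
Step 3: Each affected record changes by -10
Step 4: Total change = 4 × -10 = -40
Step 5: New sum = 48 + -40 = 8
Step 6: Difference = |8 - 48| = 40
        (Sum decreased by 40)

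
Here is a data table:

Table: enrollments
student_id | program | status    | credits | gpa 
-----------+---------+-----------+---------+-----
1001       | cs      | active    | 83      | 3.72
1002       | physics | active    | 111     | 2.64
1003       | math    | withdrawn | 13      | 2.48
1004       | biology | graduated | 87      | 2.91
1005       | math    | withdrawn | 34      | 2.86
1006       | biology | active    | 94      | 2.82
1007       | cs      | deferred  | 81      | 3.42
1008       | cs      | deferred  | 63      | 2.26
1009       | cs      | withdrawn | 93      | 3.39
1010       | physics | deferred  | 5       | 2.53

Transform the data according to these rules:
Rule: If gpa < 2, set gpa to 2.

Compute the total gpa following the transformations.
29.03

Step 1: 0 records have gpa < 2
Step 2: These records originally summed to 0
Step 3: After setting to minimum: 0 × 2 = 0
Step 4: Unaffected records sum: 29.03
Step 5: Final sum = 0 + 29.03 = 29.03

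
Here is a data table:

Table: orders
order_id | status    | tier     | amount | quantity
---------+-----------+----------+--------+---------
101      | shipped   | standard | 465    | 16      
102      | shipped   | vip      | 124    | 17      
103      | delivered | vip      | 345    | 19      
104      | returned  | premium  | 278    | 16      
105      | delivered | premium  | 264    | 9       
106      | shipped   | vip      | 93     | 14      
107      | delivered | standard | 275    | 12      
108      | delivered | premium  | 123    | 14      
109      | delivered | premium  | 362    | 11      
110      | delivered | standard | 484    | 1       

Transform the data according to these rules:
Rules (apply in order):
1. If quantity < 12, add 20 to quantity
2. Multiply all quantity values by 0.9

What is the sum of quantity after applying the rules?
170.1

Step 1: Apply Rule 1 - Add 20 to records with quantity < 12
  - 3 records affected: 21 + (3 × 20) = 81
  - Unaffected records: 108
  - Sum after Rule 1: 189
Step 2: Apply Rule 2 - Multiply all by 0.9
  - 189 × 0.9 = 170.1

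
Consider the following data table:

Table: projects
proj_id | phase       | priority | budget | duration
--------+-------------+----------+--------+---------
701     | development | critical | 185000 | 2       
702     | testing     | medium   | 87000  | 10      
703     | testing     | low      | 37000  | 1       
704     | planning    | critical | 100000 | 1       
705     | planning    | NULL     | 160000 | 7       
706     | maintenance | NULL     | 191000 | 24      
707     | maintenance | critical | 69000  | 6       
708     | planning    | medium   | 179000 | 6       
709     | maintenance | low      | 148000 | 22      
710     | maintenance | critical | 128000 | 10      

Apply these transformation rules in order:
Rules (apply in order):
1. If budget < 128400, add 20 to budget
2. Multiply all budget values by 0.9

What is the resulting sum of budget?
1155690.0

Step 1: Apply Rule 1 - Add 20 to records with budget < 128400
  - 5 records affected: 421000 + (5 × 20) = 421100
  - Unaffected records: 863000
  - Sum after Rule 1: 1284100
Step 2: Apply Rule 2 - Multiply all by 0.9
  - 1284100 × 0.9 = 1155690.0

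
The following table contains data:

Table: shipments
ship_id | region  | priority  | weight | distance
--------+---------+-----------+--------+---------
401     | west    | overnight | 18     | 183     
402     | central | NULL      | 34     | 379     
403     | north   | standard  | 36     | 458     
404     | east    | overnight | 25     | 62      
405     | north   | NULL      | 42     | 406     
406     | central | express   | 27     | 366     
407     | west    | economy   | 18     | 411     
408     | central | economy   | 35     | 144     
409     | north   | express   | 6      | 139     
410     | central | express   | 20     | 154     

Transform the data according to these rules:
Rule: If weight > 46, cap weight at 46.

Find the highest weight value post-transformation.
42

Step 1: Original maximum weight = 42
Step 2: Check cap of 46 against maximum
Step 3: No records exceed the cap (max 42 <= cap 46), so no capping applies
Step 4: Maximum after transformation = 42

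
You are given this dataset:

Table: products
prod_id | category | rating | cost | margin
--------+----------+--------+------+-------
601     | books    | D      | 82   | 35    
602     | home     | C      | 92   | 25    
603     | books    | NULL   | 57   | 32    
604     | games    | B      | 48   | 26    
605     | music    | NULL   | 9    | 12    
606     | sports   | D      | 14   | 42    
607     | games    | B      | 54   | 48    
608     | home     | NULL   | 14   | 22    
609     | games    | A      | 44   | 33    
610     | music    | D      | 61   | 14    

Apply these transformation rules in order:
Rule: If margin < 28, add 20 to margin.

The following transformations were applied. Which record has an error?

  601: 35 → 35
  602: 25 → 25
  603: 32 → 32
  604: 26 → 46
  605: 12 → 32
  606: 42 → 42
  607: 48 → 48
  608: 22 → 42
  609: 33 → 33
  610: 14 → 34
Record 602 has an error. The correct transformed value should be 45, not 25.

Step 1: Check each record against the rule
Step 2: Record 602 has margin = 25
Step 3: Since 25 < 28, the bonus should have been applied
Step 4: Correct value = 45, but claimed value = 25
Conclusion: Record 602 has the error.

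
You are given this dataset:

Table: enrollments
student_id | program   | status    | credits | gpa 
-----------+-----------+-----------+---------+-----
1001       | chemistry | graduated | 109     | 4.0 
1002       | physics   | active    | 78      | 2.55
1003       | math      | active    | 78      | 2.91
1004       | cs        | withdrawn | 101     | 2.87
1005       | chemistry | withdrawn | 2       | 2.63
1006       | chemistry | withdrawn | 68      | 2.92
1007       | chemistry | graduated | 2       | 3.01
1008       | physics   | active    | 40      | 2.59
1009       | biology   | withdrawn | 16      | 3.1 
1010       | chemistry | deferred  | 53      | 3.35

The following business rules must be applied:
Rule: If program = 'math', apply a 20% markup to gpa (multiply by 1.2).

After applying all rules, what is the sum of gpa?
30.51

Step 1: Records with program = 'math' have total gpa = 2.91
Step 2: Apply multiplier: 2.91 × 1.2 = 3.49
Step 3: Other records total: 27.02
Step 4: Final sum = 3.49 + 27.02 = 30.51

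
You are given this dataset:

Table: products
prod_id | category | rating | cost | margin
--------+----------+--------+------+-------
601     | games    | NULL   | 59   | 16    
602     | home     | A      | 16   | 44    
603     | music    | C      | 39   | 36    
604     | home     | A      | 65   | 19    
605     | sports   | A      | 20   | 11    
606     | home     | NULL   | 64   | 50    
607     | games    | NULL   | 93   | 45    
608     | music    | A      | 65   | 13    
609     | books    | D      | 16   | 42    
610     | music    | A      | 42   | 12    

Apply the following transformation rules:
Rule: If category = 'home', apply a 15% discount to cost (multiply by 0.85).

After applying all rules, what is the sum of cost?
457.25

Step 1: Records with category = 'home' have total cost = 145
Step 2: Apply multiplier: 145 × 0.85 = 123.25
Step 3: Other records total: 334
Step 4: Final sum = 123.25 + 334 = 457.25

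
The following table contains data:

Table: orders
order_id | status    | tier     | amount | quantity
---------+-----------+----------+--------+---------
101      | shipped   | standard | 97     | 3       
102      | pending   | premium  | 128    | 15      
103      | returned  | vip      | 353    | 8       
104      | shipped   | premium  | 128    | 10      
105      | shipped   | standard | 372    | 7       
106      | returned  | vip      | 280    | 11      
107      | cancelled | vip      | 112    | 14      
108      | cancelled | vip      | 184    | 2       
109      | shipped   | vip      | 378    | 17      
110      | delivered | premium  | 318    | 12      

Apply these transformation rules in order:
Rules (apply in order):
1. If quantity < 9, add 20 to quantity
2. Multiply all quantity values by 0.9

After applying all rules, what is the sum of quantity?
161.1

Step 1: Apply Rule 1 - Add 20 to records with quantity < 9
  - 4 records affected: 20 + (4 × 20) = 100
  - Unaffected records: 79
  - Sum after Rule 1: 179
Step 2: Apply Rule 2 - Multiply all by 0.9
  - 179 × 0.9 = 161.1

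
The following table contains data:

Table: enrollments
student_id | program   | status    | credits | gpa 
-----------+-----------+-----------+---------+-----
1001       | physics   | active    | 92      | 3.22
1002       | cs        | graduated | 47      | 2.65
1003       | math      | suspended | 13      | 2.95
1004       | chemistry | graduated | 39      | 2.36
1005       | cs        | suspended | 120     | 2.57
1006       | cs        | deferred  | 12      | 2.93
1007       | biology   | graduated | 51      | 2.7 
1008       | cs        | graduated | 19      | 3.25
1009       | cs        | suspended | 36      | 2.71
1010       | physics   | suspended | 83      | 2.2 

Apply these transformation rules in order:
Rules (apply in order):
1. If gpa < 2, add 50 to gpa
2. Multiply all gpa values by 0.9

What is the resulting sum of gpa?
24.79

Step 1: Apply Rule 1 - Add 50 to records with gpa < 2
  - 0 records affected: 0 + (0 × 50) = 0
  - Unaffected records: 27.54
  - Sum after Rule 1: 27.54
Step 2: Apply Rule 2 - Multiply all by 0.9
  - 27.54 × 0.9 = 24.79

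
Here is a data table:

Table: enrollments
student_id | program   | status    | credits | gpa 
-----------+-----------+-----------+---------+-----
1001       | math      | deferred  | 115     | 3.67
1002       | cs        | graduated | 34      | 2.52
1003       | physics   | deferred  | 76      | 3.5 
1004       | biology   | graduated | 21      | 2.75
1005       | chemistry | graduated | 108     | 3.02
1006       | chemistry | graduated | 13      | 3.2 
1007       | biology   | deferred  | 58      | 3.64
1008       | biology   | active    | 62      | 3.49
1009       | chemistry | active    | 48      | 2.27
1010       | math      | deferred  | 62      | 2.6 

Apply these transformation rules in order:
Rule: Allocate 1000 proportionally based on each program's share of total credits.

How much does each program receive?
biology: 236.18, chemistry: 283.08, cs: 56.95, math: 296.48, physics: 127.3

Step 1: Calculate total credits = 597
Step 2: Calculate each program's proportion:
  biology: 141/597 = 23.62% → 236.18
  chemistry: 169/597 = 28.31% → 283.08
  cs: 34/597 = 5.70% → 56.95
  math: 177/597 = 29.65% → 296.48
  physics: 76/597 = 12.73% → 127.3
Step 3: Verify: sum of allocations ≈ 1000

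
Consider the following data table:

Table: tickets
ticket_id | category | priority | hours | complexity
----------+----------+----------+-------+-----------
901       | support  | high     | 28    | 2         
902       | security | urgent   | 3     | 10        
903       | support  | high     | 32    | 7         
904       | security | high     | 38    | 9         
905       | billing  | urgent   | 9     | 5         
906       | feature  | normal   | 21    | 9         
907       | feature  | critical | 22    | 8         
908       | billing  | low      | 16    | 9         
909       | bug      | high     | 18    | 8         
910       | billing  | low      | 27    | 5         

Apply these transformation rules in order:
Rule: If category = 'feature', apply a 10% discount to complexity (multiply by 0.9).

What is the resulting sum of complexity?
70.3

Step 1: Records with category = 'feature' have total complexity = 17
Step 2: Apply multiplier: 17 × 0.9 = 15.3
Step 3: Other records total: 55
Step 4: Final sum = 15.3 + 55 = 70.3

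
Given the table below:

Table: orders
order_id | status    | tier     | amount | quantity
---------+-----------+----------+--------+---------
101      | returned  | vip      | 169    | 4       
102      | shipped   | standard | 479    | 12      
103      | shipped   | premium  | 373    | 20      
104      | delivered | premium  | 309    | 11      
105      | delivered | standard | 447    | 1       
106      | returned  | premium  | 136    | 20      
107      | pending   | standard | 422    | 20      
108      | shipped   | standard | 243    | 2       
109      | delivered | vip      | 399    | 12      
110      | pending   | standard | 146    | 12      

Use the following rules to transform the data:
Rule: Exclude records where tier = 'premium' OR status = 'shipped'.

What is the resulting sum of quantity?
49

Step 1: Find records where tier = 'premium' OR status = 'shipped'
Step 2: 5 records match, summing to 65
Step 3: Original sum: 114
Step 4: Remaining sum = 114 - 65 = 49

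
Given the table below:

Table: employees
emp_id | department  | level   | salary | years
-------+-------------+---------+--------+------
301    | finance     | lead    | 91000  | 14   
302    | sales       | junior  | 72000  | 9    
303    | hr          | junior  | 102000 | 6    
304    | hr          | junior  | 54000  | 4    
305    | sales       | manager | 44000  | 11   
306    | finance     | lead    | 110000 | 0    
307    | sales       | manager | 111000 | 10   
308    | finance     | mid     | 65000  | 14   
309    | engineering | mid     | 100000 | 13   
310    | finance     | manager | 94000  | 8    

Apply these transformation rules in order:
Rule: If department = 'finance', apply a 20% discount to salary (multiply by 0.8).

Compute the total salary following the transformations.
771000.0

Step 1: Records with department = 'finance' have total salary = 360000
Step 2: Apply multiplier: 360000 × 0.8 = 288000.0
Step 3: Other records total: 483000
Step 4: Final sum = 288000.0 + 483000 = 771000.0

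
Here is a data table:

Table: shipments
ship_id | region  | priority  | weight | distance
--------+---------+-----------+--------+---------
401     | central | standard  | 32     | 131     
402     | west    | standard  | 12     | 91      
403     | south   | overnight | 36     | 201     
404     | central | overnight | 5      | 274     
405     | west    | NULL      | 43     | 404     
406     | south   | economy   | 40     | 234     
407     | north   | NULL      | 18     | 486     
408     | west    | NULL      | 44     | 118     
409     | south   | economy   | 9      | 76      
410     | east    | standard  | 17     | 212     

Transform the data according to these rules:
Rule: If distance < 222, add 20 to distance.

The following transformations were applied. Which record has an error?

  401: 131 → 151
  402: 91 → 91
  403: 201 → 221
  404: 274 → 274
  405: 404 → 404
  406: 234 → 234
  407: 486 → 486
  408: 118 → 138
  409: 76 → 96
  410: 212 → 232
Record 402 has an error. The correct transformed value should be 111, not 91.

Step 1: Check each record against the rule
Step 2: Record 402 has distance = 91
Step 3: Since 91 < 222, the bonus should have been applied
Step 4: Correct value = 111, but claimed value = 91
Conclusion: Record 402 has the error.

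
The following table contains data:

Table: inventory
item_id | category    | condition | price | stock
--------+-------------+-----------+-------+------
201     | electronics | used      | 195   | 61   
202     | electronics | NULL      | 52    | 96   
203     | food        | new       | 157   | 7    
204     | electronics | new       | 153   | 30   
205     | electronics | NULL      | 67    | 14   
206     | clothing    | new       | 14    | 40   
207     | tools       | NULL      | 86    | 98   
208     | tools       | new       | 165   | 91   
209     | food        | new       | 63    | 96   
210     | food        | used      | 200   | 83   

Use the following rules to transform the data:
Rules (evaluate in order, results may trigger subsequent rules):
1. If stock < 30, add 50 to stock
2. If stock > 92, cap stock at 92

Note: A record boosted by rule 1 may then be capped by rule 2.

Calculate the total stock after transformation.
702

Step 1: Apply rule 1 to records with stock < 30
  - 2 records get bonus of 50
  - Of these, 0 records then exceed 92 and get capped
Step 2: Apply rule 2 to records with stock > 92
  - 3 records (original) are capped
Step 3: Calculate final sum = 702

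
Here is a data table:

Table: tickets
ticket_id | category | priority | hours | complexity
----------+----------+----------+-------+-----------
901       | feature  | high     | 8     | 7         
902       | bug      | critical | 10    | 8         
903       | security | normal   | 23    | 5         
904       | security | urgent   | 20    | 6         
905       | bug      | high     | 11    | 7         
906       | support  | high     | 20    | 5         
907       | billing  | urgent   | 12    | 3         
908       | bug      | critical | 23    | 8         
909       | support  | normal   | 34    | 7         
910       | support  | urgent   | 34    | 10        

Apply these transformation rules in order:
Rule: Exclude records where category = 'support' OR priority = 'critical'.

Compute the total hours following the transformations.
74

Step 1: Find records where category = 'support' OR priority = 'critical'
Step 2: 5 records match, summing to 121
Step 3: Original sum: 195
Step 4: Remaining sum = 195 - 121 = 74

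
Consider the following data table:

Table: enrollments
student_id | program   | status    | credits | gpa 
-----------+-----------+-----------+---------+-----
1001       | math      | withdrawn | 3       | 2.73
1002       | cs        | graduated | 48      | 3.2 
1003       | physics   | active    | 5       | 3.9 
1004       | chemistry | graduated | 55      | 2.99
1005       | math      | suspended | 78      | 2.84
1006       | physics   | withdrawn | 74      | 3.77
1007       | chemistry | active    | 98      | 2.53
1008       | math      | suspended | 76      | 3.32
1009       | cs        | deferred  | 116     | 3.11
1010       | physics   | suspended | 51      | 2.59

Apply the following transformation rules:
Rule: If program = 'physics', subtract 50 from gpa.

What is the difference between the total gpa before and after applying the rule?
150.0

Step 1: Original sum of gpa = 30.98
Step 2: 3 records have program = 'physics'
Step 3: Each affected record changes by -50
Step 4: Total change = 3 × -50 = -150
Step 5: New sum = 30.98 + -150 = -119.02
Step 6: Difference = |-119.02 - 30.98| = 150.0
        (Sum decreased by 150.0)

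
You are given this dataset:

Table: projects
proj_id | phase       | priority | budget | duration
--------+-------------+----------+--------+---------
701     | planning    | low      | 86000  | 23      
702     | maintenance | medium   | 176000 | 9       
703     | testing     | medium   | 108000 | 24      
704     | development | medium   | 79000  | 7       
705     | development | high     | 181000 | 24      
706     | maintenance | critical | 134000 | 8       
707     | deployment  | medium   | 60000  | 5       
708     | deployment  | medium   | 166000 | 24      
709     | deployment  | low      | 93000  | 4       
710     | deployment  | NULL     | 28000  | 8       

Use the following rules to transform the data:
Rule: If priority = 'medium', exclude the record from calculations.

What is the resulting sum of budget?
522000

Step 1: Identify records where priority = 'medium'
Step 2: The excluded records sum to 589000
Step 3: Original total budget = 1111000
Step 4: Remaining total = 1111000 - 589000 = 522000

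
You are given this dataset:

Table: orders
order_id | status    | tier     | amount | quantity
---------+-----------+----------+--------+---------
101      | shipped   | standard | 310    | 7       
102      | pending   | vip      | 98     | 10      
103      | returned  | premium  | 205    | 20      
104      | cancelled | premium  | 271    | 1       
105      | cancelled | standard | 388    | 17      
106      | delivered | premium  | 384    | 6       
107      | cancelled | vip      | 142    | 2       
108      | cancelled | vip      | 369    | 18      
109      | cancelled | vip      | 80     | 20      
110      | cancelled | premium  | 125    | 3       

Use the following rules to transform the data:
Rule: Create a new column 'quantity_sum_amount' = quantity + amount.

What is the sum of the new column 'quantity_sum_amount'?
2476

Step 1: For each record, compute quantity + amount
Example calculations:
  7 + 310 = 317
  10 + 98 = 108
  20 + 205 = 225
  ...
Step 2: Sum all derived values
Step 3: Total = 2476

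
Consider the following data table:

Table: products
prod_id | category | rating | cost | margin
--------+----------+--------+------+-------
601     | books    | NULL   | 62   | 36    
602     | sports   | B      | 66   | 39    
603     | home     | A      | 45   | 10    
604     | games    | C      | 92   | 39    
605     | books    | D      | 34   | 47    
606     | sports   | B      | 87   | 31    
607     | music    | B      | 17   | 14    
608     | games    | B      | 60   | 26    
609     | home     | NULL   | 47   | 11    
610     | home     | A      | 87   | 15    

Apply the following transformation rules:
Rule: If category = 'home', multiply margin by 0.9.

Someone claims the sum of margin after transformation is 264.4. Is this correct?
Yes, the result is correct.

Step 1: Calculate the correct sum after transformation
Step 2: Apply multiplier 0.9 to records where category = 'home'
Step 3: Correct result = 264.4
Step 4: Claimed result = 264.4
Step 5: 264.4 = 264.4 ✓
Conclusion: The claimed result is correct.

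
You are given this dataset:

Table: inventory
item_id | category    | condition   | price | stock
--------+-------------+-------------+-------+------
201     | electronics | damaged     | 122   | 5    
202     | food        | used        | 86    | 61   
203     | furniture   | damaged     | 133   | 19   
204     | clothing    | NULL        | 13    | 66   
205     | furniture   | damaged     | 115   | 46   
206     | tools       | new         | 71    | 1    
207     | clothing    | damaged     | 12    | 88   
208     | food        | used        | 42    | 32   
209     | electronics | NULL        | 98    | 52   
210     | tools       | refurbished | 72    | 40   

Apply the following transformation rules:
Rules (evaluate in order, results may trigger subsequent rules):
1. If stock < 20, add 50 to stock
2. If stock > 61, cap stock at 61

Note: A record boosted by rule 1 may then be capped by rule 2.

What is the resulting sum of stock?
520

Step 1: Apply rule 1 to records with stock < 20
  - 3 records get bonus of 50
  - Of these, 1 records then exceed 61 and get capped
Step 2: Apply rule 2 to records with stock > 61
  - 2 records (original) are capped
Step 3: Calculate final sum = 520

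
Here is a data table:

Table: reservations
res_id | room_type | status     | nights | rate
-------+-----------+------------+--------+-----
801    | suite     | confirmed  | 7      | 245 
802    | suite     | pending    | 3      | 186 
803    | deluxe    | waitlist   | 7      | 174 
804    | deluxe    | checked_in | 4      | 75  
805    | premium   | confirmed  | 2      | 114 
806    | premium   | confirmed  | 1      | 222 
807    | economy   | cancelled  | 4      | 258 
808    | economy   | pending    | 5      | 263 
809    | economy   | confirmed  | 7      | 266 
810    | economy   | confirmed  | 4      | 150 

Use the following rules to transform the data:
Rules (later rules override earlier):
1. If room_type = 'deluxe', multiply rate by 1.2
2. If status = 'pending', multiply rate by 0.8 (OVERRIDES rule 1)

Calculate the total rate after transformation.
1913.0

Step 1: Rule 2 takes priority for records with status = 'pending'
  - 2 records: 449 × 0.8 = 359.2
Step 2: Rule 1 applies to remaining records with room_type = 'deluxe'
  - 2 records: 249 × 1.2 = 298.8
Step 3: Other records unchanged: 1255
Step 4: Final sum = 359.2 + 298.8 + 1255 = 1913.0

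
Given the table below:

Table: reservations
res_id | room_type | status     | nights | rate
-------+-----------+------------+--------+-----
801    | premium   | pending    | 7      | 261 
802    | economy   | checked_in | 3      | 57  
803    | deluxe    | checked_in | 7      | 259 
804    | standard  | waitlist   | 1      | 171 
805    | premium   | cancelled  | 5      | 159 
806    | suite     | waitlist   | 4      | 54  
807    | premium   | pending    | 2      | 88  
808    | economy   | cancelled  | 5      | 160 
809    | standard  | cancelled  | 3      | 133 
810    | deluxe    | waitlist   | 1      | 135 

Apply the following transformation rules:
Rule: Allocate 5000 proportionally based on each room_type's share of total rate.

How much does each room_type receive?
deluxe: 1333.78, economy: 734.6, premium: 1719.7, standard: 1029.11, suite: 182.8

Step 1: Calculate total rate = 1477
Step 2: Calculate each room_type's proportion:
  deluxe: 394/1477 = 26.68% → 1333.78
  economy: 217/1477 = 14.69% → 734.6
  premium: 508/1477 = 34.39% → 1719.7
  standard: 304/1477 = 20.58% → 1029.11
  suite: 54/1477 = 3.66% → 182.8
Step 3: Verify: sum of allocations ≈ 5000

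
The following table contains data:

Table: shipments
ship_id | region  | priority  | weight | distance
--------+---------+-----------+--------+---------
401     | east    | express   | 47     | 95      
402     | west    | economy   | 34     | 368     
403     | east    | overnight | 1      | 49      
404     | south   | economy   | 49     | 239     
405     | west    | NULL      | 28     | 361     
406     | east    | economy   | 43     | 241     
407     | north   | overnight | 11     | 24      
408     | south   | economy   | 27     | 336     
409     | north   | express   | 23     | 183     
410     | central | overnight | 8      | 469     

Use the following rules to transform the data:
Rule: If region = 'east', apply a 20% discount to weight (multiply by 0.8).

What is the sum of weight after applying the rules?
252.8

Step 1: Records with region = 'east' have total weight = 91
Step 2: Apply multiplier: 91 × 0.8 = 72.8
Step 3: Other records total: 180
Step 4: Final sum = 72.8 + 180 = 252.8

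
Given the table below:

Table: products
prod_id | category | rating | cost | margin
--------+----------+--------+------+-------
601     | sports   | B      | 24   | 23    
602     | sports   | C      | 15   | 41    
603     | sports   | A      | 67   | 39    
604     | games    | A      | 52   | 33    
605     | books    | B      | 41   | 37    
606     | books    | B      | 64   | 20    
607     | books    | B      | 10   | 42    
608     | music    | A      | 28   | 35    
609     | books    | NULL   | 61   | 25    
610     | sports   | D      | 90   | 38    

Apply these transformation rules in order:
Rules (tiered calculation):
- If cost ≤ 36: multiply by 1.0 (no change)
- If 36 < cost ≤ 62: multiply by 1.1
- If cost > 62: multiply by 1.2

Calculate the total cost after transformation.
511.6

Step 1: Tier 1 (cost ≤ 36): 4 records, sum = 77 × 1.0 = 77.0
Step 2: Tier 2 (36 < cost ≤ 62): 3 records, sum = 154 × 1.1 = 169.4
Step 3: Tier 3 (cost > 62): 3 records, sum = 221 × 1.2 = 265.2
Step 4: Final sum = 77.0 + 169.4 + 265.2 = 511.6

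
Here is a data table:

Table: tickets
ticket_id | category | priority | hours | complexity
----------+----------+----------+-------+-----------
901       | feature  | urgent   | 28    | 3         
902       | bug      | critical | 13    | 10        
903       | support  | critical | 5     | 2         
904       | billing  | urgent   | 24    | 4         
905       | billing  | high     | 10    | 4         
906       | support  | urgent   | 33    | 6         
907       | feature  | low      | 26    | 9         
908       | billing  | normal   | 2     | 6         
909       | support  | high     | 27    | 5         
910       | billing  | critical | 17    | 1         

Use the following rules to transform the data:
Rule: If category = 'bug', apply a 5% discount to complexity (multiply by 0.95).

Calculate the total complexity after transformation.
49.5

Step 1: Records with category = 'bug' have total complexity = 10
Step 2: Apply multiplier: 10 × 0.95 = 9.5
Step 3: Other records total: 40
Step 4: Final sum = 9.5 + 40 = 49.5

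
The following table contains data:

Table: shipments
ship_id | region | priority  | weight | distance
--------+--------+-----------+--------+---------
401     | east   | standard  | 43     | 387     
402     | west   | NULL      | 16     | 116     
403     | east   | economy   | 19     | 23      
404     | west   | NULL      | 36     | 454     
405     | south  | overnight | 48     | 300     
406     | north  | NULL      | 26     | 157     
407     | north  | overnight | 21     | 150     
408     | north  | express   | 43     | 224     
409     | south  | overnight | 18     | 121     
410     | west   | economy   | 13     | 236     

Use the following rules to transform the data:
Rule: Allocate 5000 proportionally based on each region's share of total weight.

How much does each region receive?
east: 1095.41, north: 1590.11, south: 1166.08, west: 1148.41

Step 1: Calculate total weight = 283
Step 2: Calculate each region's proportion:
  east: 62/283 = 21.91% → 1095.41
  north: 90/283 = 31.80% → 1590.11
  south: 66/283 = 23.32% → 1166.08
  west: 65/283 = 22.97% → 1148.41
Step 3: Verify: sum of allocations ≈ 5000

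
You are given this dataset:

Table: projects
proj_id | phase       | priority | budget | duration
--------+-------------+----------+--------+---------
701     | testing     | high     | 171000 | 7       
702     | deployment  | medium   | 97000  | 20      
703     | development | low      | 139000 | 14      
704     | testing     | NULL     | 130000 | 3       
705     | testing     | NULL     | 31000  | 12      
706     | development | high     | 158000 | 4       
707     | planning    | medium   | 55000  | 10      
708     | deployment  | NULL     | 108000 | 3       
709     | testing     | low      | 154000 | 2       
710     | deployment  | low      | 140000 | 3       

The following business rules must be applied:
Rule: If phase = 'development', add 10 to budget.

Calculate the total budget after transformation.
1183020

Step 1: Count records where phase = 'development': 2
Step 2: Total bonus added: 2 × 10 = 20
Step 3: Original sum of budget: 1183000
Step 4: Final sum = 1183000 + 20 = 1183020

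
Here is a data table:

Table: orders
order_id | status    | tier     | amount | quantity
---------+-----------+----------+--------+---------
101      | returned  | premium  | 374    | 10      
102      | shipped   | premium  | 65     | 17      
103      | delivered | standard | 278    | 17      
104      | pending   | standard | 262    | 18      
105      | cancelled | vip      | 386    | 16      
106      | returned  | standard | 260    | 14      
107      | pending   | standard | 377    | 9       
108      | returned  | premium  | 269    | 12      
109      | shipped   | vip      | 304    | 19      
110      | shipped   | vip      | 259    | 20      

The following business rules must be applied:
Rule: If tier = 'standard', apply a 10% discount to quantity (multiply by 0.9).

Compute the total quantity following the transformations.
146.2

Step 1: Records with tier = 'standard' have total quantity = 58
Step 2: Apply multiplier: 58 × 0.9 = 52.2
Step 3: Other records total: 94
Step 4: Final sum = 52.2 + 94 = 146.2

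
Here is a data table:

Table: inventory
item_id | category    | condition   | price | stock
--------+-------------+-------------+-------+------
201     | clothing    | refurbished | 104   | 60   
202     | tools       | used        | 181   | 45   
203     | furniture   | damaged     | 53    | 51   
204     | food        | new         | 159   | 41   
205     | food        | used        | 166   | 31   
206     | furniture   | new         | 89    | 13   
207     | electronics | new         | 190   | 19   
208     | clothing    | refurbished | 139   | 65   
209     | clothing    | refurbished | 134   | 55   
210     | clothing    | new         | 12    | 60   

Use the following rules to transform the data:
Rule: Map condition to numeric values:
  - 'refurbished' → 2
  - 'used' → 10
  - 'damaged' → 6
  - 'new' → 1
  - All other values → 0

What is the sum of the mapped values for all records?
36

Step 1: Apply mapping to each record
Step 2: Count by status:
  'refurbished': 3 records × 2 = 6
  'used': 2 records × 10 = 20
  'damaged': 1 records × 6 = 6
  'new': 4 records × 1 = 4
Step 3: Sum all mapped values = 36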